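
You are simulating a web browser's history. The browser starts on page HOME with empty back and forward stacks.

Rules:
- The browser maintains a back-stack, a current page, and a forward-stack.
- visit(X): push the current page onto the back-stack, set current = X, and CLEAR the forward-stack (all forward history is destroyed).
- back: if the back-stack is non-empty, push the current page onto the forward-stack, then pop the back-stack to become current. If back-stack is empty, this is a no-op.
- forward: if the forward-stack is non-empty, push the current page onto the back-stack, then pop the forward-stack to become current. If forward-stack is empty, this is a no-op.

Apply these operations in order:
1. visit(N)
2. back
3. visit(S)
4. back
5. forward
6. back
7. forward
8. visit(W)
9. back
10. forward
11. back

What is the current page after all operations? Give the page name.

Answer: S

Derivation:
After 1 (visit(N)): cur=N back=1 fwd=0
After 2 (back): cur=HOME back=0 fwd=1
After 3 (visit(S)): cur=S back=1 fwd=0
After 4 (back): cur=HOME back=0 fwd=1
After 5 (forward): cur=S back=1 fwd=0
After 6 (back): cur=HOME back=0 fwd=1
After 7 (forward): cur=S back=1 fwd=0
After 8 (visit(W)): cur=W back=2 fwd=0
After 9 (back): cur=S back=1 fwd=1
After 10 (forward): cur=W back=2 fwd=0
After 11 (back): cur=S back=1 fwd=1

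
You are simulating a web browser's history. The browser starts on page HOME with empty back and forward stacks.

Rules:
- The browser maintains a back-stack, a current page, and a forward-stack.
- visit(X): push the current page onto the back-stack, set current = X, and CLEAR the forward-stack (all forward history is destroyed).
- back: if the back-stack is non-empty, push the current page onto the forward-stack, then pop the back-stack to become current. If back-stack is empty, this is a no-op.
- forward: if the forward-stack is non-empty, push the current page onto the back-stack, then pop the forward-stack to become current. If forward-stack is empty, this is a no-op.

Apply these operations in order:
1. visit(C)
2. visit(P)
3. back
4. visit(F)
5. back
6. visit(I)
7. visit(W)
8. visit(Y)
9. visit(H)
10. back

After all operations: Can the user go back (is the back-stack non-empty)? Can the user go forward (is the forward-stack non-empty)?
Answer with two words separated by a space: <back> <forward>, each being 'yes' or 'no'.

After 1 (visit(C)): cur=C back=1 fwd=0
After 2 (visit(P)): cur=P back=2 fwd=0
After 3 (back): cur=C back=1 fwd=1
After 4 (visit(F)): cur=F back=2 fwd=0
After 5 (back): cur=C back=1 fwd=1
After 6 (visit(I)): cur=I back=2 fwd=0
After 7 (visit(W)): cur=W back=3 fwd=0
After 8 (visit(Y)): cur=Y back=4 fwd=0
After 9 (visit(H)): cur=H back=5 fwd=0
After 10 (back): cur=Y back=4 fwd=1

Answer: yes yes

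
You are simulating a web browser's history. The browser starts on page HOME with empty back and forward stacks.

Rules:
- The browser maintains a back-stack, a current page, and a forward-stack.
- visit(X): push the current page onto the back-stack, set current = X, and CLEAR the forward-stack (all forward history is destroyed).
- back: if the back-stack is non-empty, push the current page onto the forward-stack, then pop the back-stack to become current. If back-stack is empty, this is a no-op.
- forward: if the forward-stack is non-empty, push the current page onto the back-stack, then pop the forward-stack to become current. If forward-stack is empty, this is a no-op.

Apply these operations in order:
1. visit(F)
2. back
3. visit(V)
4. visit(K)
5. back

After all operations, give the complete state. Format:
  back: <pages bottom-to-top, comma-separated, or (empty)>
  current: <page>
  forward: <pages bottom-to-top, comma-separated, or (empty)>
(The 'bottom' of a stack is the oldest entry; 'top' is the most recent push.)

Answer: back: HOME
current: V
forward: K

Derivation:
After 1 (visit(F)): cur=F back=1 fwd=0
After 2 (back): cur=HOME back=0 fwd=1
After 3 (visit(V)): cur=V back=1 fwd=0
After 4 (visit(K)): cur=K back=2 fwd=0
After 5 (back): cur=V back=1 fwd=1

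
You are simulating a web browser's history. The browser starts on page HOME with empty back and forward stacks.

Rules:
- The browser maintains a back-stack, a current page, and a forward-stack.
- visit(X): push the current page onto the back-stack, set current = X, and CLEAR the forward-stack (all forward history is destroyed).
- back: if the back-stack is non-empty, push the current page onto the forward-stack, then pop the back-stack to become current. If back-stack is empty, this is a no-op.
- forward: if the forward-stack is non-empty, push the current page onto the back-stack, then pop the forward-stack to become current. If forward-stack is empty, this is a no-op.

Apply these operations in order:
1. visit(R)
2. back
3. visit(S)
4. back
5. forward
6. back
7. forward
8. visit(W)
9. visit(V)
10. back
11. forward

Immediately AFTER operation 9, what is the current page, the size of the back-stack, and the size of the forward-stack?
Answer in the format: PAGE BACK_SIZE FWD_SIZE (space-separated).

After 1 (visit(R)): cur=R back=1 fwd=0
After 2 (back): cur=HOME back=0 fwd=1
After 3 (visit(S)): cur=S back=1 fwd=0
After 4 (back): cur=HOME back=0 fwd=1
After 5 (forward): cur=S back=1 fwd=0
After 6 (back): cur=HOME back=0 fwd=1
After 7 (forward): cur=S back=1 fwd=0
After 8 (visit(W)): cur=W back=2 fwd=0
After 9 (visit(V)): cur=V back=3 fwd=0

V 3 0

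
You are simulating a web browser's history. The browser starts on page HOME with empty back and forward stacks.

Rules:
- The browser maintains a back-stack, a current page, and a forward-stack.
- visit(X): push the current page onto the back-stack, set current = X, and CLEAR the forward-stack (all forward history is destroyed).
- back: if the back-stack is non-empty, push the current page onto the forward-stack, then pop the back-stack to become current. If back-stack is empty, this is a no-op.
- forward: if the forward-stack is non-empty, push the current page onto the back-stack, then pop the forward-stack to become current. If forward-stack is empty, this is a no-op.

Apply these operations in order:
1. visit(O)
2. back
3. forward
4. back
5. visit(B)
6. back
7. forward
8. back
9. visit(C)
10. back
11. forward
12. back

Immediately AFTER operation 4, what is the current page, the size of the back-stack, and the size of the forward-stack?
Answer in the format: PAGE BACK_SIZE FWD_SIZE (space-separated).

After 1 (visit(O)): cur=O back=1 fwd=0
After 2 (back): cur=HOME back=0 fwd=1
After 3 (forward): cur=O back=1 fwd=0
After 4 (back): cur=HOME back=0 fwd=1

HOME 0 1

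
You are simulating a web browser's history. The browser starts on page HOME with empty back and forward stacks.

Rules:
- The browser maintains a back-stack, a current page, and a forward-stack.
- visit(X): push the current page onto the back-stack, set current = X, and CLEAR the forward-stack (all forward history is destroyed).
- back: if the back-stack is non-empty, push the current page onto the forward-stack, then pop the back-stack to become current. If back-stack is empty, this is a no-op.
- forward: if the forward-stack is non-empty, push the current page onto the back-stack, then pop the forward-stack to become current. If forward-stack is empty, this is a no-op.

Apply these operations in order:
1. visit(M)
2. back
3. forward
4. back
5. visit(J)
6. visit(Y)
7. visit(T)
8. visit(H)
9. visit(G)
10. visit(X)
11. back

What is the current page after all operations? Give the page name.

After 1 (visit(M)): cur=M back=1 fwd=0
After 2 (back): cur=HOME back=0 fwd=1
After 3 (forward): cur=M back=1 fwd=0
After 4 (back): cur=HOME back=0 fwd=1
After 5 (visit(J)): cur=J back=1 fwd=0
After 6 (visit(Y)): cur=Y back=2 fwd=0
After 7 (visit(T)): cur=T back=3 fwd=0
After 8 (visit(H)): cur=H back=4 fwd=0
After 9 (visit(G)): cur=G back=5 fwd=0
After 10 (visit(X)): cur=X back=6 fwd=0
After 11 (back): cur=G back=5 fwd=1

Answer: G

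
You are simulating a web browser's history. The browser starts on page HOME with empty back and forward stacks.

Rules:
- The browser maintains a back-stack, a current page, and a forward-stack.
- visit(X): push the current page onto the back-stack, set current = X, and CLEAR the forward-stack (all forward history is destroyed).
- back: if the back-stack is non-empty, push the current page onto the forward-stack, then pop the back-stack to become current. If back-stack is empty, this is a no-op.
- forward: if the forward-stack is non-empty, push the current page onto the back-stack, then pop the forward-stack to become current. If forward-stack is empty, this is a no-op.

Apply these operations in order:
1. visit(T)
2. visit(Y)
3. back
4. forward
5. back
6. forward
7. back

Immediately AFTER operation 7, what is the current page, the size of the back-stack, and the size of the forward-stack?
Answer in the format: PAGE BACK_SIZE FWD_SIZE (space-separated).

After 1 (visit(T)): cur=T back=1 fwd=0
After 2 (visit(Y)): cur=Y back=2 fwd=0
After 3 (back): cur=T back=1 fwd=1
After 4 (forward): cur=Y back=2 fwd=0
After 5 (back): cur=T back=1 fwd=1
After 6 (forward): cur=Y back=2 fwd=0
After 7 (back): cur=T back=1 fwd=1

T 1 1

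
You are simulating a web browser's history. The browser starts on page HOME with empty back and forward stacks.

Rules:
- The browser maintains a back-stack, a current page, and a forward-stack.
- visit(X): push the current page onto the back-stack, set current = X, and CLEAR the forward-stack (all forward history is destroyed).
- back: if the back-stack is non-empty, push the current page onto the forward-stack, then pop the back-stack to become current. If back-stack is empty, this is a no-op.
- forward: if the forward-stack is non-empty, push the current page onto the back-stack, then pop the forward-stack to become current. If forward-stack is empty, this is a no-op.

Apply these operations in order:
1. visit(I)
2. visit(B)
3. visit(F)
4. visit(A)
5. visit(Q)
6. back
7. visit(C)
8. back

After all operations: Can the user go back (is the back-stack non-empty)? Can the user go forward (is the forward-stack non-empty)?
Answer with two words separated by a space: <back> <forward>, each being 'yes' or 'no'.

After 1 (visit(I)): cur=I back=1 fwd=0
After 2 (visit(B)): cur=B back=2 fwd=0
After 3 (visit(F)): cur=F back=3 fwd=0
After 4 (visit(A)): cur=A back=4 fwd=0
After 5 (visit(Q)): cur=Q back=5 fwd=0
After 6 (back): cur=A back=4 fwd=1
After 7 (visit(C)): cur=C back=5 fwd=0
After 8 (back): cur=A back=4 fwd=1

Answer: yes yes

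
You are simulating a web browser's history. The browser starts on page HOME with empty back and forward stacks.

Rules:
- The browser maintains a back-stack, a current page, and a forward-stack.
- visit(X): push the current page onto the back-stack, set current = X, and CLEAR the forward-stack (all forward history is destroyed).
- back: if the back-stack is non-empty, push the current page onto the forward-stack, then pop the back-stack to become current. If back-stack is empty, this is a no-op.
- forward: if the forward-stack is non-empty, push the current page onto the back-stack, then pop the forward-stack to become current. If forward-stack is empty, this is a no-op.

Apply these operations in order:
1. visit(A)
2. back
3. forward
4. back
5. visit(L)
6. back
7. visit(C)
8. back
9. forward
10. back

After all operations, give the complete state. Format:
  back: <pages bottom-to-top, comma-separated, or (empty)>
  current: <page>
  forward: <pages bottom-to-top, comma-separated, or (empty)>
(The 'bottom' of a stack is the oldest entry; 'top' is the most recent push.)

Answer: back: (empty)
current: HOME
forward: C

Derivation:
After 1 (visit(A)): cur=A back=1 fwd=0
After 2 (back): cur=HOME back=0 fwd=1
After 3 (forward): cur=A back=1 fwd=0
After 4 (back): cur=HOME back=0 fwd=1
After 5 (visit(L)): cur=L back=1 fwd=0
After 6 (back): cur=HOME back=0 fwd=1
After 7 (visit(C)): cur=C back=1 fwd=0
After 8 (back): cur=HOME back=0 fwd=1
After 9 (forward): cur=C back=1 fwd=0
After 10 (back): cur=HOME back=0 fwd=1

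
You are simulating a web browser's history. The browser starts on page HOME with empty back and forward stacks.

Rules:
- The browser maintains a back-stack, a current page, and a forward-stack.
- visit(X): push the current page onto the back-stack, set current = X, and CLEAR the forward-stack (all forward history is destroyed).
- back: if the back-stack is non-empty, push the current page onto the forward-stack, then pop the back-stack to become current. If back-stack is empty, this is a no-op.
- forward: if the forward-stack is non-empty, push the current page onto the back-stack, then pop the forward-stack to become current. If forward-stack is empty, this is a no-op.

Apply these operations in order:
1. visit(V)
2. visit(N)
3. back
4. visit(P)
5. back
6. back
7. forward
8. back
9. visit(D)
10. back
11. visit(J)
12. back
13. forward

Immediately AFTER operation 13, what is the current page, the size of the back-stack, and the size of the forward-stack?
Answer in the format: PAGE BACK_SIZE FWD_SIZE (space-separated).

After 1 (visit(V)): cur=V back=1 fwd=0
After 2 (visit(N)): cur=N back=2 fwd=0
After 3 (back): cur=V back=1 fwd=1
After 4 (visit(P)): cur=P back=2 fwd=0
After 5 (back): cur=V back=1 fwd=1
After 6 (back): cur=HOME back=0 fwd=2
After 7 (forward): cur=V back=1 fwd=1
After 8 (back): cur=HOME back=0 fwd=2
After 9 (visit(D)): cur=D back=1 fwd=0
After 10 (back): cur=HOME back=0 fwd=1
After 11 (visit(J)): cur=J back=1 fwd=0
After 12 (back): cur=HOME back=0 fwd=1
After 13 (forward): cur=J back=1 fwd=0

J 1 0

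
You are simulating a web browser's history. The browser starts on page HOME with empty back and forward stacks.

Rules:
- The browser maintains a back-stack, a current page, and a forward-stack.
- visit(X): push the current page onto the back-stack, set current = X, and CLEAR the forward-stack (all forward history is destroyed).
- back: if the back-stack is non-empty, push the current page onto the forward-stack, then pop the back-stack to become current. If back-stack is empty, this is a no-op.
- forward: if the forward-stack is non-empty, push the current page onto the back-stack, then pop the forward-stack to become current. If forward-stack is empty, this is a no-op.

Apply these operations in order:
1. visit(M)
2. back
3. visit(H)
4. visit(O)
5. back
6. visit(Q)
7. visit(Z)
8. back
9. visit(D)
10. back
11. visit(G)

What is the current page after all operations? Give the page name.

Answer: G

Derivation:
After 1 (visit(M)): cur=M back=1 fwd=0
After 2 (back): cur=HOME back=0 fwd=1
After 3 (visit(H)): cur=H back=1 fwd=0
After 4 (visit(O)): cur=O back=2 fwd=0
After 5 (back): cur=H back=1 fwd=1
After 6 (visit(Q)): cur=Q back=2 fwd=0
After 7 (visit(Z)): cur=Z back=3 fwd=0
After 8 (back): cur=Q back=2 fwd=1
After 9 (visit(D)): cur=D back=3 fwd=0
After 10 (back): cur=Q back=2 fwd=1
After 11 (visit(G)): cur=G back=3 fwd=0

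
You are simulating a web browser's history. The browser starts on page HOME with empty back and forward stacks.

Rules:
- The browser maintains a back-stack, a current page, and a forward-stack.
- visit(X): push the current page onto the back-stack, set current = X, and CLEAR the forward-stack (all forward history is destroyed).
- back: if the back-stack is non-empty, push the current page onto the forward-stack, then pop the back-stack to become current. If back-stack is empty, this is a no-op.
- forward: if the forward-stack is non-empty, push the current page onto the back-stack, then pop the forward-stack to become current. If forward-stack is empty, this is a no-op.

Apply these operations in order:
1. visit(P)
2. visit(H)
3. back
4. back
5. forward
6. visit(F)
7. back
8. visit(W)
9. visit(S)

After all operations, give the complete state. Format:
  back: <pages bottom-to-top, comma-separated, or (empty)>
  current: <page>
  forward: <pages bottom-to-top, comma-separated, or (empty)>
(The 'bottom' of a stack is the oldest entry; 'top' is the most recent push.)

After 1 (visit(P)): cur=P back=1 fwd=0
After 2 (visit(H)): cur=H back=2 fwd=0
After 3 (back): cur=P back=1 fwd=1
After 4 (back): cur=HOME back=0 fwd=2
After 5 (forward): cur=P back=1 fwd=1
After 6 (visit(F)): cur=F back=2 fwd=0
After 7 (back): cur=P back=1 fwd=1
After 8 (visit(W)): cur=W back=2 fwd=0
After 9 (visit(S)): cur=S back=3 fwd=0

Answer: back: HOME,P,W
current: S
forward: (empty)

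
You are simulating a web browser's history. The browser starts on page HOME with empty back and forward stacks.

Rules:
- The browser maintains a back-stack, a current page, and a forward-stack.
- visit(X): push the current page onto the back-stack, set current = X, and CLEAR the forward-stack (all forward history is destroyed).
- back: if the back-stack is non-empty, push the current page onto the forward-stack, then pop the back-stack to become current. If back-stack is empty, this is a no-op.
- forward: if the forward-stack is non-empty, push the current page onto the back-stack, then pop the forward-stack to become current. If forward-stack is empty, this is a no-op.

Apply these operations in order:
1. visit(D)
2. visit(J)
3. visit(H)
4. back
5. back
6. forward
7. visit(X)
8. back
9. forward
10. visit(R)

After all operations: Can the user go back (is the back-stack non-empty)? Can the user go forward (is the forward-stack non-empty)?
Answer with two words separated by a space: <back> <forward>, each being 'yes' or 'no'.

After 1 (visit(D)): cur=D back=1 fwd=0
After 2 (visit(J)): cur=J back=2 fwd=0
After 3 (visit(H)): cur=H back=3 fwd=0
After 4 (back): cur=J back=2 fwd=1
After 5 (back): cur=D back=1 fwd=2
After 6 (forward): cur=J back=2 fwd=1
After 7 (visit(X)): cur=X back=3 fwd=0
After 8 (back): cur=J back=2 fwd=1
After 9 (forward): cur=X back=3 fwd=0
After 10 (visit(R)): cur=R back=4 fwd=0

Answer: yes no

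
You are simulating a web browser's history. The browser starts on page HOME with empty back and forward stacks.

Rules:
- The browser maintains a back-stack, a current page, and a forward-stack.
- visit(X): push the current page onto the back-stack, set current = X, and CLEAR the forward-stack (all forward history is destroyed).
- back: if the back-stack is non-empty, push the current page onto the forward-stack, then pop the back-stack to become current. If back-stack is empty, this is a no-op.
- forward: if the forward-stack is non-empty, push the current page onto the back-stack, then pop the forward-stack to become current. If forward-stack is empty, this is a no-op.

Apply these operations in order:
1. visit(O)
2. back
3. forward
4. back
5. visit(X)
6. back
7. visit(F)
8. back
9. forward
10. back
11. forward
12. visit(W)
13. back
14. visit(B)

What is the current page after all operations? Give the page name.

Answer: B

Derivation:
After 1 (visit(O)): cur=O back=1 fwd=0
After 2 (back): cur=HOME back=0 fwd=1
After 3 (forward): cur=O back=1 fwd=0
After 4 (back): cur=HOME back=0 fwd=1
After 5 (visit(X)): cur=X back=1 fwd=0
After 6 (back): cur=HOME back=0 fwd=1
After 7 (visit(F)): cur=F back=1 fwd=0
After 8 (back): cur=HOME back=0 fwd=1
After 9 (forward): cur=F back=1 fwd=0
After 10 (back): cur=HOME back=0 fwd=1
After 11 (forward): cur=F back=1 fwd=0
After 12 (visit(W)): cur=W back=2 fwd=0
After 13 (back): cur=F back=1 fwd=1
After 14 (visit(B)): cur=B back=2 fwd=0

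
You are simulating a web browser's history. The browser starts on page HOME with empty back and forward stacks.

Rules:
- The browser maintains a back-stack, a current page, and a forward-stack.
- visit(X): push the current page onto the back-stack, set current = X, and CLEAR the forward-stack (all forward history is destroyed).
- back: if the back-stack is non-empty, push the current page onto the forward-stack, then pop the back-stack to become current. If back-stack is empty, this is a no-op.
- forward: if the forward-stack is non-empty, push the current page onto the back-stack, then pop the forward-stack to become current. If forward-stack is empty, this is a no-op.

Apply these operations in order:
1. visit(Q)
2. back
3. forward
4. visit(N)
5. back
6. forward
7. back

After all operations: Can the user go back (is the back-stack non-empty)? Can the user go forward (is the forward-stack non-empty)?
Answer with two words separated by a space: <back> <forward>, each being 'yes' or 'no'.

After 1 (visit(Q)): cur=Q back=1 fwd=0
After 2 (back): cur=HOME back=0 fwd=1
After 3 (forward): cur=Q back=1 fwd=0
After 4 (visit(N)): cur=N back=2 fwd=0
After 5 (back): cur=Q back=1 fwd=1
After 6 (forward): cur=N back=2 fwd=0
After 7 (back): cur=Q back=1 fwd=1

Answer: yes yes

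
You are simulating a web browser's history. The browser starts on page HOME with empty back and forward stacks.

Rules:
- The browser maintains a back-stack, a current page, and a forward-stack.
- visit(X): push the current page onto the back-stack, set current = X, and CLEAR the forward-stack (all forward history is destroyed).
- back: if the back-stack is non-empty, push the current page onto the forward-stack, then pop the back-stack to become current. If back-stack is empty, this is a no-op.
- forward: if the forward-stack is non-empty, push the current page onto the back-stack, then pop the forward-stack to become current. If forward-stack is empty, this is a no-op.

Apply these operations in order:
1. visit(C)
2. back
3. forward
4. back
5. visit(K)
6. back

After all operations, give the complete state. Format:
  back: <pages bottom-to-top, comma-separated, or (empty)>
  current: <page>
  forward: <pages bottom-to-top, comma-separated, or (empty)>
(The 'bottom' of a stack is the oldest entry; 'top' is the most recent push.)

Answer: back: (empty)
current: HOME
forward: K

Derivation:
After 1 (visit(C)): cur=C back=1 fwd=0
After 2 (back): cur=HOME back=0 fwd=1
After 3 (forward): cur=C back=1 fwd=0
After 4 (back): cur=HOME back=0 fwd=1
After 5 (visit(K)): cur=K back=1 fwd=0
After 6 (back): cur=HOME back=0 fwd=1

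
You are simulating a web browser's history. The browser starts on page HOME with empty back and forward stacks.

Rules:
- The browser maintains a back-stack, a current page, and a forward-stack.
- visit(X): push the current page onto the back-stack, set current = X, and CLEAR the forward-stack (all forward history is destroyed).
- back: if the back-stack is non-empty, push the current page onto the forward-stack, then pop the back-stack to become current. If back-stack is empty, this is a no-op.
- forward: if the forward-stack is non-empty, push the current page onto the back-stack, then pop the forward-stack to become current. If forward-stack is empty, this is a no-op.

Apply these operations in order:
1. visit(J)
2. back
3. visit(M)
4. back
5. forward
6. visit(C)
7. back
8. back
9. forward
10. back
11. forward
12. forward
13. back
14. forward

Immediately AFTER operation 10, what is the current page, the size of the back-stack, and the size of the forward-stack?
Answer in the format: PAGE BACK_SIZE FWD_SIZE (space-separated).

After 1 (visit(J)): cur=J back=1 fwd=0
After 2 (back): cur=HOME back=0 fwd=1
After 3 (visit(M)): cur=M back=1 fwd=0
After 4 (back): cur=HOME back=0 fwd=1
After 5 (forward): cur=M back=1 fwd=0
After 6 (visit(C)): cur=C back=2 fwd=0
After 7 (back): cur=M back=1 fwd=1
After 8 (back): cur=HOME back=0 fwd=2
After 9 (forward): cur=M back=1 fwd=1
After 10 (back): cur=HOME back=0 fwd=2

HOME 0 2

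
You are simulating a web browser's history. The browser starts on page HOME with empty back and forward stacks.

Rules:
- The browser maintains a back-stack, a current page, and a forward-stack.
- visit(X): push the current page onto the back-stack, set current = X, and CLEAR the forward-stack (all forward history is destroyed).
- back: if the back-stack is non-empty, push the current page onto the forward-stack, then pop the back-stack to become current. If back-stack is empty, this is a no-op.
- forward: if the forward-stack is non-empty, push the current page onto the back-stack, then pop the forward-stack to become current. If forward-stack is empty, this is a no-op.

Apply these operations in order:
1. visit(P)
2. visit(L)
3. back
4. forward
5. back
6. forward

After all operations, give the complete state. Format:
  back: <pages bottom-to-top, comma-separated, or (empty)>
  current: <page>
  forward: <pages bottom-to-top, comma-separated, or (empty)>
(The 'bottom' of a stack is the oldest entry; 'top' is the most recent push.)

After 1 (visit(P)): cur=P back=1 fwd=0
After 2 (visit(L)): cur=L back=2 fwd=0
After 3 (back): cur=P back=1 fwd=1
After 4 (forward): cur=L back=2 fwd=0
After 5 (back): cur=P back=1 fwd=1
After 6 (forward): cur=L back=2 fwd=0

Answer: back: HOME,P
current: L
forward: (empty)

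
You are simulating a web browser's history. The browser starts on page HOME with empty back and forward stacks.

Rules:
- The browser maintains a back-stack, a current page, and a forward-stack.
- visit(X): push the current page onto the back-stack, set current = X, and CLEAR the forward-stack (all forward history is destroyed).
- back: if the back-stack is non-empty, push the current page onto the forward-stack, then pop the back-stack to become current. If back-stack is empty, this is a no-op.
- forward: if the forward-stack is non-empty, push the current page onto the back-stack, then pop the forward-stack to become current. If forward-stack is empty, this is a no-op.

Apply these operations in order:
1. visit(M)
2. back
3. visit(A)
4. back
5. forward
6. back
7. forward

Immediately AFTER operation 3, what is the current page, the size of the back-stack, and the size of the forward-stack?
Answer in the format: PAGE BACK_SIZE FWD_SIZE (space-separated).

After 1 (visit(M)): cur=M back=1 fwd=0
After 2 (back): cur=HOME back=0 fwd=1
After 3 (visit(A)): cur=A back=1 fwd=0

A 1 0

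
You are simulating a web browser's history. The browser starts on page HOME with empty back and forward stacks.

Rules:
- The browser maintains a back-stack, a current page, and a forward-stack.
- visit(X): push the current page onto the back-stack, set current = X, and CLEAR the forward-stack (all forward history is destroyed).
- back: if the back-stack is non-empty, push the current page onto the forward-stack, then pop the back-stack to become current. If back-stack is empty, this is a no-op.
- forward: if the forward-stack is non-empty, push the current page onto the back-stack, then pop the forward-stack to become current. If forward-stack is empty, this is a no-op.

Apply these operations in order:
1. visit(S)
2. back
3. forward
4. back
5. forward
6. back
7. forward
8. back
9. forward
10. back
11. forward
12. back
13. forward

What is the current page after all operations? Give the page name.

Answer: S

Derivation:
After 1 (visit(S)): cur=S back=1 fwd=0
After 2 (back): cur=HOME back=0 fwd=1
After 3 (forward): cur=S back=1 fwd=0
After 4 (back): cur=HOME back=0 fwd=1
After 5 (forward): cur=S back=1 fwd=0
After 6 (back): cur=HOME back=0 fwd=1
After 7 (forward): cur=S back=1 fwd=0
After 8 (back): cur=HOME back=0 fwd=1
After 9 (forward): cur=S back=1 fwd=0
After 10 (back): cur=HOME back=0 fwd=1
After 11 (forward): cur=S back=1 fwd=0
After 12 (back): cur=HOME back=0 fwd=1
After 13 (forward): cur=S back=1 fwd=0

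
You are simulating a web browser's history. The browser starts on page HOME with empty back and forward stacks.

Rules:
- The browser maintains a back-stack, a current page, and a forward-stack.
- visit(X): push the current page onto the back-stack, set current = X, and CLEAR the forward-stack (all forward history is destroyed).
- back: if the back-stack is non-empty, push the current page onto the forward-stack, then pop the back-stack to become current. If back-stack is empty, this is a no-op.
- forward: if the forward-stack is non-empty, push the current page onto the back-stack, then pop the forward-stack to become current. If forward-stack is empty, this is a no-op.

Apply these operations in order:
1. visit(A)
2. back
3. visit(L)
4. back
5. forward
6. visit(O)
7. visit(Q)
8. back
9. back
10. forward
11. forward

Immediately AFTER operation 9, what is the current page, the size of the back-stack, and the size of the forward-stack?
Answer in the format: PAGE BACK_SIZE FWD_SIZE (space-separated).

After 1 (visit(A)): cur=A back=1 fwd=0
After 2 (back): cur=HOME back=0 fwd=1
After 3 (visit(L)): cur=L back=1 fwd=0
After 4 (back): cur=HOME back=0 fwd=1
After 5 (forward): cur=L back=1 fwd=0
After 6 (visit(O)): cur=O back=2 fwd=0
After 7 (visit(Q)): cur=Q back=3 fwd=0
After 8 (back): cur=O back=2 fwd=1
After 9 (back): cur=L back=1 fwd=2

L 1 2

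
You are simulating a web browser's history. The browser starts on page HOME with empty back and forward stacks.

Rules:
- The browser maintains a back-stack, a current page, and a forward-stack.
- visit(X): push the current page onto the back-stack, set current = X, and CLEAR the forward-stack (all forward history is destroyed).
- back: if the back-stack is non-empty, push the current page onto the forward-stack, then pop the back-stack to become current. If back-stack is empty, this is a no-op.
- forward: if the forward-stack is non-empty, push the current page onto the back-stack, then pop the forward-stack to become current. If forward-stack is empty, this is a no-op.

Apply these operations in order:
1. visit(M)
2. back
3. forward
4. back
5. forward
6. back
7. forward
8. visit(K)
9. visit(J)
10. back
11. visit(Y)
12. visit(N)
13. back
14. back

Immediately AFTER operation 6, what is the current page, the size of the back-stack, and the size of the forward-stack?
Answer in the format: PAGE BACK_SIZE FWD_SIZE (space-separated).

After 1 (visit(M)): cur=M back=1 fwd=0
After 2 (back): cur=HOME back=0 fwd=1
After 3 (forward): cur=M back=1 fwd=0
After 4 (back): cur=HOME back=0 fwd=1
After 5 (forward): cur=M back=1 fwd=0
After 6 (back): cur=HOME back=0 fwd=1

HOME 0 1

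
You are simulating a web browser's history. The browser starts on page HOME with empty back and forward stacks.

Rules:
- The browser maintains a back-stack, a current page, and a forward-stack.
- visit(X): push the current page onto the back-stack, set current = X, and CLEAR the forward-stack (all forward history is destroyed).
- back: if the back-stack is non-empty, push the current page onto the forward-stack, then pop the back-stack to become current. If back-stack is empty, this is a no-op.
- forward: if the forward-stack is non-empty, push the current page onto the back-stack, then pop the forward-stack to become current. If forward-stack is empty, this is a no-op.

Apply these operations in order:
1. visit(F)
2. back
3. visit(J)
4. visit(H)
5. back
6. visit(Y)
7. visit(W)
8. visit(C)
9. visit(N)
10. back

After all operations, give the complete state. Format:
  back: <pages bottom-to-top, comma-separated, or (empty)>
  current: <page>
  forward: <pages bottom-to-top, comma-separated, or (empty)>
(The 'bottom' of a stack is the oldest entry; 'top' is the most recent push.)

Answer: back: HOME,J,Y,W
current: C
forward: N

Derivation:
After 1 (visit(F)): cur=F back=1 fwd=0
After 2 (back): cur=HOME back=0 fwd=1
After 3 (visit(J)): cur=J back=1 fwd=0
After 4 (visit(H)): cur=H back=2 fwd=0
After 5 (back): cur=J back=1 fwd=1
After 6 (visit(Y)): cur=Y back=2 fwd=0
After 7 (visit(W)): cur=W back=3 fwd=0
After 8 (visit(C)): cur=C back=4 fwd=0
After 9 (visit(N)): cur=N back=5 fwd=0
After 10 (back): cur=C back=4 fwd=1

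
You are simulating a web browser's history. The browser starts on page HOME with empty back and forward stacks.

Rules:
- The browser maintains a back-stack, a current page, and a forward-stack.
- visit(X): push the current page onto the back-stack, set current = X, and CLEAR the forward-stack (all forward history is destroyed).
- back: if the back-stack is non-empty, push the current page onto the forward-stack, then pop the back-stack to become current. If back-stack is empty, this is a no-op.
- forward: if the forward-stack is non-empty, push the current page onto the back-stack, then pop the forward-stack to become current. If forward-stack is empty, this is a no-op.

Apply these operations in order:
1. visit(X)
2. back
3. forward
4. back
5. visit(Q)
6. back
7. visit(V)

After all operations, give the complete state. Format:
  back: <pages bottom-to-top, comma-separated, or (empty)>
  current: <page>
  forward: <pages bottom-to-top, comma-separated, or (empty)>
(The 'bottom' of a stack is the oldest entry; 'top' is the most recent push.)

Answer: back: HOME
current: V
forward: (empty)

Derivation:
After 1 (visit(X)): cur=X back=1 fwd=0
After 2 (back): cur=HOME back=0 fwd=1
After 3 (forward): cur=X back=1 fwd=0
After 4 (back): cur=HOME back=0 fwd=1
After 5 (visit(Q)): cur=Q back=1 fwd=0
After 6 (back): cur=HOME back=0 fwd=1
After 7 (visit(V)): cur=V back=1 fwd=0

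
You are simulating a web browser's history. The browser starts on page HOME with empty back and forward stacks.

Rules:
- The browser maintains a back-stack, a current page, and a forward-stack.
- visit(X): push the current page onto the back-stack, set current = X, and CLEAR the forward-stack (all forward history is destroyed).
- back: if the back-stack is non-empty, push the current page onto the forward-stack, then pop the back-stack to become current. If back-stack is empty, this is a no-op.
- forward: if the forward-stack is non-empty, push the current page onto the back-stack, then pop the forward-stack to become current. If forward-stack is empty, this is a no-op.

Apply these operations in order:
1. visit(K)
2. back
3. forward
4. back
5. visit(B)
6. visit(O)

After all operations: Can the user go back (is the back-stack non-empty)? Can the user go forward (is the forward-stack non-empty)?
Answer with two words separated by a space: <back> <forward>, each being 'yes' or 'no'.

Answer: yes no

Derivation:
After 1 (visit(K)): cur=K back=1 fwd=0
After 2 (back): cur=HOME back=0 fwd=1
After 3 (forward): cur=K back=1 fwd=0
After 4 (back): cur=HOME back=0 fwd=1
After 5 (visit(B)): cur=B back=1 fwd=0
After 6 (visit(O)): cur=O back=2 fwd=0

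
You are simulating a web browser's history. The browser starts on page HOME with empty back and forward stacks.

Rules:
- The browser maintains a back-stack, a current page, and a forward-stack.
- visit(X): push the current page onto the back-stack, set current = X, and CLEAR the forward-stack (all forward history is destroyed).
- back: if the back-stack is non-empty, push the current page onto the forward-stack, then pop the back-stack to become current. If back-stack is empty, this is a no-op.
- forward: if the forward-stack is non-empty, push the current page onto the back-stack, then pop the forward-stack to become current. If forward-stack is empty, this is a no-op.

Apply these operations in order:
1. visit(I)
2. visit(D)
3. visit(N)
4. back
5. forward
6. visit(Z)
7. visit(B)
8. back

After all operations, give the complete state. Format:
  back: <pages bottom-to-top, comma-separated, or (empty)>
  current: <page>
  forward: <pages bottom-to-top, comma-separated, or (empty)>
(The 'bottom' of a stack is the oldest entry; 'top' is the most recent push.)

After 1 (visit(I)): cur=I back=1 fwd=0
After 2 (visit(D)): cur=D back=2 fwd=0
After 3 (visit(N)): cur=N back=3 fwd=0
After 4 (back): cur=D back=2 fwd=1
After 5 (forward): cur=N back=3 fwd=0
After 6 (visit(Z)): cur=Z back=4 fwd=0
After 7 (visit(B)): cur=B back=5 fwd=0
After 8 (back): cur=Z back=4 fwd=1

Answer: back: HOME,I,D,N
current: Z
forward: B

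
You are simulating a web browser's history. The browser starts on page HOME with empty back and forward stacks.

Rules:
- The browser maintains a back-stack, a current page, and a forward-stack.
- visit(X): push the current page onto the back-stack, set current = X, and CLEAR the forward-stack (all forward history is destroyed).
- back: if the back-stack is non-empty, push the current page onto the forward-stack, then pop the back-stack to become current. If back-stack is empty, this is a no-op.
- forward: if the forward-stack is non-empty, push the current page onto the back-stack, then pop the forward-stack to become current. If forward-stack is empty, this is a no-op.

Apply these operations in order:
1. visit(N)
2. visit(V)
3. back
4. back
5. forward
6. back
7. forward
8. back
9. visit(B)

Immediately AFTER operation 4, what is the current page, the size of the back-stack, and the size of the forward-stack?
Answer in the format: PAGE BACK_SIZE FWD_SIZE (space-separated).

After 1 (visit(N)): cur=N back=1 fwd=0
After 2 (visit(V)): cur=V back=2 fwd=0
After 3 (back): cur=N back=1 fwd=1
After 4 (back): cur=HOME back=0 fwd=2

HOME 0 2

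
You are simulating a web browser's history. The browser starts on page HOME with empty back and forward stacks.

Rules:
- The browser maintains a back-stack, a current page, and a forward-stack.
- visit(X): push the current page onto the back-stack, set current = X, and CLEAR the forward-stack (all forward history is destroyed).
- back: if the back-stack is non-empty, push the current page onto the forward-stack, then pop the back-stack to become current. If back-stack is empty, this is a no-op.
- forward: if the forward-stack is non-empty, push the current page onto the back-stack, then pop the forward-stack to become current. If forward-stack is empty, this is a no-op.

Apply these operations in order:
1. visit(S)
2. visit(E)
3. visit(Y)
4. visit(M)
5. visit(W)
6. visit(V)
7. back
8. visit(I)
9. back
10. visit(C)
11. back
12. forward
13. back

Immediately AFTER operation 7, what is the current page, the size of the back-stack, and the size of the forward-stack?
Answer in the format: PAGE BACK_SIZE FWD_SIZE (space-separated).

After 1 (visit(S)): cur=S back=1 fwd=0
After 2 (visit(E)): cur=E back=2 fwd=0
After 3 (visit(Y)): cur=Y back=3 fwd=0
After 4 (visit(M)): cur=M back=4 fwd=0
After 5 (visit(W)): cur=W back=5 fwd=0
After 6 (visit(V)): cur=V back=6 fwd=0
After 7 (back): cur=W back=5 fwd=1

W 5 1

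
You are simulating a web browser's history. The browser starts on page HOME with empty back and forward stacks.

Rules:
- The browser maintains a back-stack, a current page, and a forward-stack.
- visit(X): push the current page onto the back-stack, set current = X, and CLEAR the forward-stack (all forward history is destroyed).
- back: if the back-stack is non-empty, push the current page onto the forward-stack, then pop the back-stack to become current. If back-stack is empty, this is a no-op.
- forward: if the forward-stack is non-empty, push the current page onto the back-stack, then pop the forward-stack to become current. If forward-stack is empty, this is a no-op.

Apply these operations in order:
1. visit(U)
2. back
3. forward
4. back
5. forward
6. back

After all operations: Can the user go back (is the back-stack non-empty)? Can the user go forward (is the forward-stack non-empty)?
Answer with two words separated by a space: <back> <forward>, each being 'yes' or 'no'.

After 1 (visit(U)): cur=U back=1 fwd=0
After 2 (back): cur=HOME back=0 fwd=1
After 3 (forward): cur=U back=1 fwd=0
After 4 (back): cur=HOME back=0 fwd=1
After 5 (forward): cur=U back=1 fwd=0
After 6 (back): cur=HOME back=0 fwd=1

Answer: no yes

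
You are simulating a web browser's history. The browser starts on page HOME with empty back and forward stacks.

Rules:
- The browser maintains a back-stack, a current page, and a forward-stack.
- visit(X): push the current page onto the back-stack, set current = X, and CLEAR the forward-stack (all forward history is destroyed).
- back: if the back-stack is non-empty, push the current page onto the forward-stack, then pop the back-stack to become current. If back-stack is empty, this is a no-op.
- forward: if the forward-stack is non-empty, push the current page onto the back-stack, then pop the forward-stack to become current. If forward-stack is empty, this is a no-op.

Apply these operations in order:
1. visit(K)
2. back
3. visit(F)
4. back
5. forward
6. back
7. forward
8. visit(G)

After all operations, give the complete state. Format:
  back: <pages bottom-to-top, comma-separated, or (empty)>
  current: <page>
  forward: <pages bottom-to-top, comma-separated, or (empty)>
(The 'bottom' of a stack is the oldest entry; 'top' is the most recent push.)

Answer: back: HOME,F
current: G
forward: (empty)

Derivation:
After 1 (visit(K)): cur=K back=1 fwd=0
After 2 (back): cur=HOME back=0 fwd=1
After 3 (visit(F)): cur=F back=1 fwd=0
After 4 (back): cur=HOME back=0 fwd=1
After 5 (forward): cur=F back=1 fwd=0
After 6 (back): cur=HOME back=0 fwd=1
After 7 (forward): cur=F back=1 fwd=0
After 8 (visit(G)): cur=G back=2 fwd=0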